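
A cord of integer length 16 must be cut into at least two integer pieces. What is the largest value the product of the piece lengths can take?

Fill P[k] for k=2..16: at each k try every first piece i and multiply by the better of (k−i) uncut or P[k−i].
P[2] = 1*max(1,0) = 1*1 = 1
P[3] = 1*max(2,1) = 1*2 = 2
P[4] = 2*max(2,1) = 2*2 = 4
P[5] = 2*max(3,2) = 2*3 = 6
P[6] = 3*max(3,2) = 3*3 = 9
P[7] = 2*max(5,6) = 2*6 = 12
P[8] = 2*max(6,9) = 2*9 = 18
P[9] = 3*max(6,9) = 3*9 = 27
P[10] = 2*max(8,18) = 2*18 = 36
P[11] = 2*max(9,27) = 2*27 = 54
P[12] = 3*max(9,27) = 3*27 = 81
P[13] = 2*max(11,54) = 2*54 = 108
P[14] = 2*max(12,81) = 2*81 = 162
P[15] = 3*max(12,81) = 3*81 = 243
P[16] = 2*max(14,162) = 2*162 = 324
One optimal split: 3 + 3 + 3 + 3 + 2 + 2; product 3*3*3*3*2*2 = 324.

324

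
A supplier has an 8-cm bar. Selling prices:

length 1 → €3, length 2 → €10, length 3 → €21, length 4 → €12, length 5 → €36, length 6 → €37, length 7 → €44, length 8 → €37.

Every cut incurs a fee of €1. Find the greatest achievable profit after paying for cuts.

Consider every possible first cut. v[k] is the best of p[i]+v[k−i] over all sellable i≤k, charging 1 whenever i<k.
v[1] = 3
v[2] = max(3+3-1, 10+0) = 10
v[3] = max(3+10-1, 10+3-1, 21+0) = 21
v[4] = max(3+21-1, 10+10-1, 21+3-1, 12+0) = 23
v[5] = max(3+23-1, 10+21-1, 21+10-1, 12+3-1, 36+0) = 36
v[6] = max(3+36-1, 10+23-1, 21+21-1, 12+10-1, 36+3-1, 37+0) = 41
v[7] = max(3+41-1, 10+36-1, 21+23-1, …, 37+3-1, 44+0) = 45
v[8] = max(3+45-1, 10+41-1, 21+36-1, …, 44+3-1, 37+0) = 56
One optimal plan: pieces 5 + 3 (1 cut) → €57 − €1 = €56.

56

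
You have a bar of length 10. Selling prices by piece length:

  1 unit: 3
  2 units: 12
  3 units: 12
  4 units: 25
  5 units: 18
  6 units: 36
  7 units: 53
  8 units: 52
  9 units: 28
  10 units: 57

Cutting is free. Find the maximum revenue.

68

Consider every possible first cut. v[k] is the best of p[i]+v[k−i] over all sellable i≤k.
v[1] = 3
v[2] = 12
v[3] = 15  (first piece 1, then v[2]=12)
v[4] = 25
v[5] = 28  (first piece 1, then v[4]=25)
v[6] = 37  (first piece 2, then v[4]=25)
v[7] = 53
v[8] = 56  (first piece 1, then v[7]=53)
v[9] = 65  (first piece 2, then v[7]=53)
v[10] = 68  (first piece 1, then v[9]=65)
One optimal cutting: 7 + 2 + 1 → 53 + 12 + 3 = 68.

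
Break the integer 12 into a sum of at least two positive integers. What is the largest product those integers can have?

81

Fill m[k] for k=2..12: at each k try every first piece i and multiply by the better of (k−i) uncut or m[k−i].
m[2] = 1*max(1,0) = 1*1 = 1
m[3] = 1*max(2,1) = 1*2 = 2
m[4] = 2*max(2,1) = 2*2 = 4
m[5] = 2*max(3,2) = 2*3 = 6
m[6] = 3*max(3,2) = 3*3 = 9
m[7] = 2*max(5,6) = 2*6 = 12
m[8] = 2*max(6,9) = 2*9 = 18
m[9] = 3*max(6,9) = 3*9 = 27
m[10] = 2*max(8,18) = 2*18 = 36
m[11] = 2*max(9,27) = 2*27 = 54
m[12] = 3*max(9,27) = 3*27 = 81
One optimal split: 3 + 3 + 3 + 3; product 3*3*3*3 = 81.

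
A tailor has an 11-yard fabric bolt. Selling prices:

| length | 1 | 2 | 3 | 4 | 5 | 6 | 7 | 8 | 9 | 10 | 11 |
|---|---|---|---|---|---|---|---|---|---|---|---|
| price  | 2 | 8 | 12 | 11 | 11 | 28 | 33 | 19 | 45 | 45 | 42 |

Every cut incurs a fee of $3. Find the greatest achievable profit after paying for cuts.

Consider every possible first cut. v[k] is the best of p[i]+v[k−i] over all sellable i≤k, charging 3 whenever i<k.
v[1] = 2
v[2] = 8
v[3] = 12
v[4] = 13  (first piece 2, then v[2]=8)
v[5] = 17  (first piece 2, then v[3]=12)
v[6] = 28
v[7] = 33
v[8] = 33  (first piece 2, then v[6]=28)
v[9] = 45
v[10] = 45
v[11] = 50  (first piece 2, then v[9]=45)
One optimal plan: pieces 9 + 2 (1 cut) → $53 − $3 = $50.

50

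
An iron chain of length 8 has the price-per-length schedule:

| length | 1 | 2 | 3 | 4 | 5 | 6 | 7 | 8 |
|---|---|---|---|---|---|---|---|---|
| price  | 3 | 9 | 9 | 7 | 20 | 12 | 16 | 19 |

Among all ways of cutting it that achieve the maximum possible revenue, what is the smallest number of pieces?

4

Let r[k] be the best obtainable value from length k. For each k, try every first piece i and keep the best of price[i] + r[k−i].
r[1] = 3
r[2] = max(3+3, 9+0) = 9
r[3] = max(3+9, 9+3, 9+0) = 12
r[4] = max(3+12, 9+9, 9+3, 7+0) = 18
r[5] = max(3+18, 9+12, 9+9, 7+3, 20+0) = 21
r[6] = max(3+21, 9+18, 9+12, 7+9, 20+3, 12+0) = 27
r[7] = max(3+27, 9+21, 9+18, …, 12+3, 16+0) = 30
r[8] = max(3+30, 9+27, 9+21, …, 16+3, 19+0) = 36
Maximum revenue is $36.
Now minimize piece count subject to staying optimal: for each k, pieces[k] = 1 + min over i with p[i]+r[k−i]=r[k] of pieces[k−i].
pieces[5] = 3
pieces[6] = 3
pieces[7] = 4
pieces[8] = 4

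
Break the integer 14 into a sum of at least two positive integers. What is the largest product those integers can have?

162

Define P[k] = max over 1≤i<k of i · max(k−i, P[k−i]); the inner max lets the remainder stay uncut if that's better.
P[2] = 1×max(1,0) = 1×1 = 1
P[3] = max(1×2, 2×1) = 2
P[4] = max(1×3, 2×2, 3×1) = 4
P[5] = max(1×4, 2×3, 3×2, 4×1) = 6
P[6] = max(1×6, 2×4, 3×3, 4×2, 5×1) = 9
P[7] = max(1×9, 2×6, 3×4, 4×3, 5×2, 6×1) = 12
P[8] = max(1×12, 2×9, 3×6, …, 6×2, 7×1) = 18
P[9] = max(1×18, 2×12, 3×9, …, 7×2, 8×1) = 27
P[10] = max(1×27, 2×18, 3×12, …, 8×2, 9×1) = 36
P[11] = max(1×36, 2×27, 3×18, …, 9×2, 10×1) = 54
P[12] = max(1×54, 2×36, 3×27, …, 10×2, 11×1) = 81
P[13] = max(1×81, 2×54, 3×36, …, 11×2, 12×1) = 108
P[14] = max(1×108, 2×81, 3×54, …, 12×2, 13×1) = 162
One optimal split: 3 + 3 + 3 + 3 + 2; product 3×3×3×3×2 = 162.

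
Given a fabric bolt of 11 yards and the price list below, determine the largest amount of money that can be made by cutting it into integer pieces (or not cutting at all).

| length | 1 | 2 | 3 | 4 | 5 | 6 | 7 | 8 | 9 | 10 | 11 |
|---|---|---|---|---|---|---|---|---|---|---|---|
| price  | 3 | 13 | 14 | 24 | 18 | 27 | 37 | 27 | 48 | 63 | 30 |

68

Let v[k] be the best obtainable value from length k. For each k, try every first piece i and keep the best of price[i] + v[k−i].
v[1] = 3
v[2] = max(3+3, 13+0) = 13
v[3] = max(3+13, 13+3, 14+0) = 16
v[4] = max(3+16, 13+13, 14+3, 24+0) = 26
v[5] = max(3+26, 13+16, 14+13, 24+3, 18+0) = 29
v[6] = max(3+29, 13+26, 14+16, 24+13, 18+3, 27+0) = 39
v[7] = max(3+39, 13+29, 14+26, …, 27+3, 37+0) = 42
v[8] = max(3+42, 13+39, 14+29, …, 37+3, 27+0) = 52
v[9] = max(3+52, 13+42, 14+39, …, 27+3, 48+0) = 55
v[10] = max(3+55, 13+52, 14+42, …, 48+3, 63+0) = 65
v[11] = max(3+65, 13+55, 14+52, …, 63+3, 30+0) = 68
One optimal cutting: 2 + 2 + 2 + 2 + 2 + 1 → $13 + $13 + $13 + $13 + $13 + $3 = $68.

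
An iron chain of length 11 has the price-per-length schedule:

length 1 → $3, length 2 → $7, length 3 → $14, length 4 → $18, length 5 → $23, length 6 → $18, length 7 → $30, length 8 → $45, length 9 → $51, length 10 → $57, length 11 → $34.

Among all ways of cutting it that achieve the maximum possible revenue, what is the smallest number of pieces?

2

Consider every possible first cut. r[k] is the best of p[i]+r[k−i] over all sellable i≤k.
r[1] = 3
r[2] = 7
r[3] = 14
r[4] = 18
r[5] = 23
r[6] = 28  (first piece 3, then r[3]=14)
r[7] = 32  (first piece 3, then r[4]=18)
r[8] = 45
r[9] = 51
r[10] = 57
r[11] = 60  (first piece 1, then r[10]=57)
Maximum revenue is $60.
Now minimize piece count subject to staying optimal: for each k, pieces[k] = 1 + min over i with p[i]+r[k−i]=r[k] of pieces[k−i].
pieces[8] = 1
pieces[9] = 1
pieces[10] = 1
pieces[11] = 2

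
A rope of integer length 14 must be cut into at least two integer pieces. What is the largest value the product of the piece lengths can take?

162

Fill f[k] for k=2..14: at each k try every first piece i and multiply by the better of (k−i) uncut or f[k−i].
f[2] = 1*max(1,0) = 1*1 = 1
f[3] = max(1*2, 2*1) = 2
f[4] = max(1*3, 2*2, 3*1) = 4
f[5] = max(1*4, 2*3, 3*2, 4*1) = 6
f[6] = max(1*6, 2*4, 3*3, 4*2, 5*1) = 9
f[7] = max(1*9, 2*6, 3*4, 4*3, 5*2, 6*1) = 12
f[8] = max(1*12, 2*9, 3*6, …, 6*2, 7*1) = 18
f[9] = max(1*18, 2*12, 3*9, …, 7*2, 8*1) = 27
f[10] = max(1*27, 2*18, 3*12, …, 8*2, 9*1) = 36
f[11] = max(1*36, 2*27, 3*18, …, 9*2, 10*1) = 54
f[12] = max(1*54, 2*36, 3*27, …, 10*2, 11*1) = 81
f[13] = max(1*81, 2*54, 3*36, …, 11*2, 12*1) = 108
f[14] = max(1*108, 2*81, 3*54, …, 12*2, 13*1) = 162
One optimal split: 3 + 3 + 3 + 3 + 2; product 3*3*3*3*2 = 162.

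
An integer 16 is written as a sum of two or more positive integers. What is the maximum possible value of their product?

Define g[k] = max over 1≤i<k of i · max(k−i, g[k−i]); the inner max lets the remainder stay uncut if that's better.
Small cases: g[2]=1, g[3]=2, g[4]=4, g[5]=6, g[6]=9, g[7]=12, g[8]=18.
g[9] = 3·max(6,9) = 3·9 = 27
g[10] = 2·max(8,18) = 2·18 = 36
g[11] = 2·max(9,27) = 2·27 = 54
g[12] = 3·max(9,27) = 3·27 = 81
g[13] = 2·max(11,54) = 2·54 = 108
g[14] = 2·max(12,81) = 2·81 = 162
g[15] = 3·max(12,81) = 3·81 = 243
g[16] = 2·max(14,162) = 2·162 = 324
One optimal split: 3 + 3 + 3 + 3 + 2 + 2; product 3·3·3·3·2·2 = 324.

324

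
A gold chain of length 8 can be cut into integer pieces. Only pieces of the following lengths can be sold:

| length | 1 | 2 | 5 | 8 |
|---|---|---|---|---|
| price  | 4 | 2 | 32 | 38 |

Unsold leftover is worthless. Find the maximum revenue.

Build best[k] bottom-up: best[k] = max over allowed piece i of (p[i] + best[k−i]).
best[1] = 4
best[2] = max(4+4, 2+0) = 8
best[3] = max(4+8, 2+4) = 12
best[4] = max(4+12, 2+8) = 16
best[5] = max(4+16, 2+12, 32+0) = 32
best[6] = max(4+32, 2+16, 32+4) = 36
best[7] = max(4+36, 2+32, 32+8) = 40
best[8] = max(4+40, 2+36, 32+12, 38+0) = 44
One optimal cutting: 5 + 1 + 1 + 1 → $44.

44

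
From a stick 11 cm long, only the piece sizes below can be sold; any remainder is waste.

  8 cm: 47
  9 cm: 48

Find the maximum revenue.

48

Build f[k] bottom-up: f[k] = max over allowed piece i of (p[i] + f[k−i]).
f[1] = 0
f[2] = 0
f[3] = 0
f[4] = 0
f[5] = 0
f[6] = 0
f[7] = 0
f[8] = 47
f[9] = max(47+0, 48+0) = 48
f[10] = max(47+0, 48+0) = 48
f[11] = max(47+0, 48+0) = 48
One optimal cutting: pieces 9 with 2 cm of scrap → 48.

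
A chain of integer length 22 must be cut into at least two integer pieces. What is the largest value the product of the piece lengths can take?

Fill P[k] for k=2..22: at each k try every first piece i and multiply by the better of (k−i) uncut or P[k−i].
P[2] = 1·max(1,0) = 1·1 = 1
P[3] = max(1·2, 2·1) = 2
P[4] = max(1·3, 2·2, 3·1) = 4
P[5] = max(1·4, 2·3, 3·2, 4·1) = 6
P[6] = max(1·6, 2·4, 3·3, 4·2, 5·1) = 9
P[7] = max(1·9, 2·6, 3·4, 4·3, 5·2, 6·1) = 12
P[8] = max(1·12, 2·9, 3·6, …, 6·2, 7·1) = 18
P[9] = max(1·18, 2·12, 3·9, …, 7·2, 8·1) = 27
P[10] = max(1·27, 2·18, 3·12, …, 8·2, 9·1) = 36
P[11] = max(1·36, 2·27, 3·18, …, 9·2, 10·1) = 54
P[12] = max(1·54, 2·36, 3·27, …, 10·2, 11·1) = 81
P[13] = max(1·81, 2·54, 3·36, …, 11·2, 12·1) = 108
P[14] = max(1·108, 2·81, 3·54, …, 12·2, 13·1) = 162
P[15] = max(1·162, 2·108, 3·81, …, 13·2, 14·1) = 243
P[16] = max(1·243, 2·162, 3·108, …, 14·2, 15·1) = 324
P[17] = max(1·324, 2·243, 3·162, …, 15·2, 16·1) = 486
P[18] = max(1·486, 2·324, 3·243, …, 16·2, 17·1) = 729
P[19] = max(1·729, 2·486, 3·324, …, 17·2, 18·1) = 972
P[20] = max(1·972, 2·729, 3·486, …, 18·2, 19·1) = 1458
P[21] = max(1·1458, 2·972, 3·729, …, 19·2, 20·1) = 2187
P[22] = max(1·2187, 2·1458, 3·972, …, 20·2, 21·1) = 2916
One optimal split: 3 + 3 + 3 + 3 + 3 + 3 + 2 + 2; product 3·3·3·3·3·3·2·2 = 2916.

2916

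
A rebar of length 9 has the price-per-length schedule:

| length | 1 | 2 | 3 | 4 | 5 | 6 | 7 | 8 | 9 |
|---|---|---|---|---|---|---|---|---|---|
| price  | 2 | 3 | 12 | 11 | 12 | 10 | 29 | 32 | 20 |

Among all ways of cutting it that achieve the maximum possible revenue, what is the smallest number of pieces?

3

Let r[k] be the best obtainable value from length k. For each k, try every first piece i and keep the best of price[i] + r[k−i].
r[1] = 2
r[2] = 4  (first piece 1, then r[1]=2)
r[3] = 12
r[4] = 14  (first piece 1, then r[3]=12)
r[5] = 16  (first piece 1, then r[4]=14)
r[6] = 24  (first piece 3, then r[3]=12)
r[7] = 29
r[8] = 32
r[9] = 36  (first piece 3, then r[6]=24)
Maximum revenue is ₹36.
Now minimize piece count subject to staying optimal: for each k, pieces[k] = 1 + min over i with p[i]+r[k−i]=r[k] of pieces[k−i].
pieces[6] = 2
pieces[7] = 1
pieces[8] = 1
pieces[9] = 3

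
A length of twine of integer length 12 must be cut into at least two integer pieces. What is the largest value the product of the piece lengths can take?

81

Let g[k] be the best product for length k (with at least one cut). For each first piece i, the rest contributes max(k−i, g[k−i]).
Small cases: g[2]=1, g[3]=2, g[4]=4, g[5]=6.
g[6] = 3*max(3,2) = 3*3 = 9
g[7] = 2*max(5,6) = 2*6 = 12
g[8] = 2*max(6,9) = 2*9 = 18
g[9] = 3*max(6,9) = 3*9 = 27
g[10] = 2*max(8,18) = 2*18 = 36
g[11] = 2*max(9,27) = 2*27 = 54
g[12] = 3*max(9,27) = 3*27 = 81
One optimal split: 3 + 3 + 3 + 3; product 3*3*3*3 = 81.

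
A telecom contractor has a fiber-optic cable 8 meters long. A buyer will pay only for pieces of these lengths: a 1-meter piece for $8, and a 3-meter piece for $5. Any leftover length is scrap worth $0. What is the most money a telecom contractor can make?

64

Consider every possible first cut. f[k] is the best of p[i]+f[k−i] over all sellable i≤k.
f[1] = 8
f[2] = 16  (first piece 1, then f[1]=8)
f[3] = max(8+16, 5+0) = 24
f[4] = max(8+24, 5+8) = 32
f[5] = max(8+32, 5+16) = 40
f[6] = max(8+40, 5+24) = 48
f[7] = max(8+48, 5+32) = 56
f[8] = max(8+56, 5+40) = 64
One optimal cutting: 1 + 1 + 1 + 1 + 1 + 1 + 1 + 1 → $64.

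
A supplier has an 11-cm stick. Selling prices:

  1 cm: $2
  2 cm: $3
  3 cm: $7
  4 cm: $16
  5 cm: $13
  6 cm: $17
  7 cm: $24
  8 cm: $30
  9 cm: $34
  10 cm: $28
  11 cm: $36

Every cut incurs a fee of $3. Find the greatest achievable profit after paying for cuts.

Consider every possible first cut. v[k] is the best of p[i]+v[k−i] over all sellable i≤k, charging 3 whenever i<k.
v[1] = 2
v[2] = max(2+2-3, 3+0) = 3
v[3] = max(2+3-3, 3+2-3, 7+0) = 7
v[4] = max(2+7-3, 3+3-3, 7+2-3, 16+0) = 16
v[5] = max(2+16-3, 3+7-3, 7+3-3, 16+2-3, 13+0) = 15
v[6] = max(2+15-3, 3+16-3, 7+7-3, 16+3-3, 13+2-3, 17+0) = 17
v[7] = max(2+17-3, 3+15-3, 7+16-3, …, 17+2-3, 24+0) = 24
v[8] = max(2+24-3, 3+17-3, 7+15-3, …, 24+2-3, 30+0) = 30
v[9] = max(2+30-3, 3+24-3, 7+17-3, …, 30+2-3, 34+0) = 34
v[10] = max(2+34-3, 3+30-3, 7+24-3, …, 34+2-3, 28+0) = 33
v[11] = max(2+33-3, 3+34-3, 7+30-3, …, 28+2-3, 36+0) = 37
One optimal plan: pieces 7 + 4 (1 cut) → $40 − $3 = $37.

37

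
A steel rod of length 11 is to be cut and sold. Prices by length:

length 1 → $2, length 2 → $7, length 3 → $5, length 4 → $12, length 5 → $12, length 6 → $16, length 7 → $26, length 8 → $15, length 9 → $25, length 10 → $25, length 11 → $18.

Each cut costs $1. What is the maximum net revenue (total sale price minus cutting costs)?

38

Consider every possible first cut. v[k] is the best of p[i]+v[k−i] over all sellable i≤k, charging 1 whenever i<k.
v[1] = 2
v[2] = max(2+2-1, 7+0) = 7
v[3] = max(2+7-1, 7+2-1, 5+0) = 8
v[4] = max(2+8-1, 7+7-1, 5+2-1, 12+0) = 13
v[5] = max(2+13-1, 7+8-1, 5+7-1, 12+2-1, 12+0) = 14
v[6] = max(2+14-1, 7+13-1, 5+8-1, 12+7-1, 12+2-1, 16+0) = 19
v[7] = max(2+19-1, 7+14-1, 5+13-1, …, 16+2-1, 26+0) = 26
v[8] = max(2+26-1, 7+19-1, 5+14-1, …, 26+2-1, 15+0) = 27
v[9] = max(2+27-1, 7+26-1, 5+19-1, …, 15+2-1, 25+0) = 32
v[10] = max(2+32-1, 7+27-1, 5+26-1, …, 25+2-1, 25+0) = 33
v[11] = max(2+33-1, 7+32-1, 5+27-1, …, 25+2-1, 18+0) = 38
One optimal plan: pieces 7 + 2 + 2 (2 cuts) → $40 − $2 = $38.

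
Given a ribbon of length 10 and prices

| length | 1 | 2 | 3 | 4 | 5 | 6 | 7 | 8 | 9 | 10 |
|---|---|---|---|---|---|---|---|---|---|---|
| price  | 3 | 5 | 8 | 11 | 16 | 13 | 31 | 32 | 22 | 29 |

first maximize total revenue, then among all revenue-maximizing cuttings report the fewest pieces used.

4

Let r[k] be the best obtainable value from length k. For each k, try every first piece i and keep the best of price[i] + r[k−i].
r[1] = 3
r[2] = max(3+3, 5+0) = 6
r[3] = max(3+6, 5+3, 8+0) = 9
r[4] = max(3+9, 5+6, 8+3, 11+0) = 12
r[5] = max(3+12, 5+9, 8+6, 11+3, 16+0) = 16
r[6] = max(3+16, 5+12, 8+9, 11+6, 16+3, 13+0) = 19
r[7] = max(3+19, 5+16, 8+12, …, 13+3, 31+0) = 31
r[8] = max(3+31, 5+19, 8+16, …, 31+3, 32+0) = 34
r[9] = max(3+34, 5+31, 8+19, …, 32+3, 22+0) = 37
r[10] = max(3+37, 5+34, 8+31, …, 22+3, 29+0) = 40
Maximum revenue is ¢40.
Now minimize piece count subject to staying optimal: for each k, pieces[k] = 1 + min over i with p[i]+r[k−i]=r[k] of pieces[k−i].
pieces[7] = 1
pieces[8] = 2
pieces[9] = 3
pieces[10] = 4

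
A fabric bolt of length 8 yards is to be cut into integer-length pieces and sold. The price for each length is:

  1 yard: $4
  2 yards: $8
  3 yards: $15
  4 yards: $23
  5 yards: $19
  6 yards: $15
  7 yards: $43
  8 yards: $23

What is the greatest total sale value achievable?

Build best[k] bottom-up: best[k] = max over allowed piece i of (p[i] + best[k−i]).
best[1] = 4
best[2] = max(4+4, 8+0) = 8
best[3] = max(4+8, 8+4, 15+0) = 15
best[4] = max(4+15, 8+8, 15+4, 23+0) = 23
best[5] = max(4+23, 8+15, 15+8, 23+4, 19+0) = 27
best[6] = max(4+27, 8+23, 15+15, 23+8, 19+4, 15+0) = 31
best[7] = max(4+31, 8+27, 15+23, …, 15+4, 43+0) = 43
best[8] = max(4+43, 8+31, 15+27, …, 43+4, 23+0) = 47
One optimal cutting: 7 + 1 → $43 + $4 = $47.

47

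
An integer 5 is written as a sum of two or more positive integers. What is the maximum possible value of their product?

6

Define P[k] = max over 1≤i<k of i · max(k−i, P[k−i]); the inner max lets the remainder stay uncut if that's better.
P[2] = 1*max(1,0) = 1*1 = 1
P[3] = max(1*2, 2*1) = 2
P[4] = max(1*3, 2*2, 3*1) = 4
P[5] = max(1*4, 2*3, 3*2, 4*1) = 6
One optimal split: 3 + 2; product 3*2 = 6.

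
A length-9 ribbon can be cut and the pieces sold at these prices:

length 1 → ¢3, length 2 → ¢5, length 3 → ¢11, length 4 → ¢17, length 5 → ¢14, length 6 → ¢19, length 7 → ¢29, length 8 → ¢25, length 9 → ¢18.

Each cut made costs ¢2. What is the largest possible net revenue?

Build net[k] bottom-up: net[k] = max over allowed piece i of (p[i] + net[k−i]) − 2 per cut.
net[1] = 3
net[2] = 5
net[3] = 11
net[4] = 17
net[5] = 18  (first piece 1, then net[4]=17)
net[6] = 20  (first piece 2, then net[4]=17)
net[7] = 29
net[8] = 32  (first piece 4, then net[4]=17)
net[9] = 33  (first piece 1, then net[8]=32)
One optimal plan: pieces 4 + 4 + 1 (2 cuts) → ¢37 − ¢4 = ¢33.

33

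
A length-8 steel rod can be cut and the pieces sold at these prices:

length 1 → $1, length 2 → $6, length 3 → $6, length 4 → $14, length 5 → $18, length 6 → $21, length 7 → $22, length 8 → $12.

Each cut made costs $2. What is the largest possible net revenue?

Consider every possible first cut. net[k] is the best of p[i]+net[k−i] over all sellable i≤k, charging 2 whenever i<k.
net[1] = 1
net[2] = 6
net[3] = 6
net[4] = 14
net[5] = 18
net[6] = 21
net[7] = 22  (first piece 2, then net[5]=18)
net[8] = 26  (first piece 4, then net[4]=14)
One optimal plan: pieces 4 + 4 (1 cut) → $28 − $2 = $26.

26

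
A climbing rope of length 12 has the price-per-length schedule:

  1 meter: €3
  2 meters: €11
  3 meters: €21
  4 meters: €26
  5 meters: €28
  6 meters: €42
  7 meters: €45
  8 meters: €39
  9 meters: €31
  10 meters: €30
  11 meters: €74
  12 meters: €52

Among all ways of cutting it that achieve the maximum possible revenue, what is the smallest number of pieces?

2

Consider every possible first cut. r[k] is the best of p[i]+r[k−i] over all sellable i≤k.
r[1] = 3
r[2] = max(3+3, 11+0) = 11
r[3] = max(3+11, 11+3, 21+0) = 21
r[4] = max(3+21, 11+11, 21+3, 26+0) = 26
r[5] = max(3+26, 11+21, 21+11, 26+3, 28+0) = 32
r[6] = max(3+32, 11+26, 21+21, 26+11, 28+3, 42+0) = 42
r[7] = max(3+42, 11+32, 21+26, …, 42+3, 45+0) = 47
r[8] = max(3+47, 11+42, 21+32, …, 45+3, 39+0) = 53
r[9] = max(3+53, 11+47, 21+42, …, 39+3, 31+0) = 63
r[10] = max(3+63, 11+53, 21+47, …, 31+3, 30+0) = 68
r[11] = max(3+68, 11+63, 21+53, …, 30+3, 74+0) = 74
r[12] = max(3+74, 11+68, 21+63, …, 74+3, 52+0) = 84
Maximum revenue is €84.
Now minimize piece count subject to staying optimal: for each k, pieces[k] = 1 + min over i with p[i]+r[k−i]=r[k] of pieces[k−i].
pieces[9] = 2
pieces[10] = 2
pieces[11] = 1
pieces[12] = 2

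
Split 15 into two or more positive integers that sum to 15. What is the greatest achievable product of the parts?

Let P[k] be the best product for length k (with at least one cut). For each first piece i, the rest contributes max(k−i, P[k−i]).
P[2] = 1·max(1,0) = 1·1 = 1
P[3] = 1·max(2,1) = 1·2 = 2
P[4] = 2·max(2,1) = 2·2 = 4
P[5] = 2·max(3,2) = 2·3 = 6
P[6] = 3·max(3,2) = 3·3 = 9
P[7] = 2·max(5,6) = 2·6 = 12
P[8] = 2·max(6,9) = 2·9 = 18
P[9] = 3·max(6,9) = 3·9 = 27
P[10] = 2·max(8,18) = 2·18 = 36
P[11] = 2·max(9,27) = 2·27 = 54
P[12] = 3·max(9,27) = 3·27 = 81
P[13] = 2·max(11,54) = 2·54 = 108
P[14] = 2·max(12,81) = 2·81 = 162
P[15] = 3·max(12,81) = 3·81 = 243
One optimal split: 3 + 3 + 3 + 3 + 3; product 3·3·3·3·3 = 243.

243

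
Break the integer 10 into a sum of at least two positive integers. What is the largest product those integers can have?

Let m[k] be the best product for length k (with at least one cut). For each first piece i, the rest contributes max(k−i, m[k−i]).
Small cases: m[2]=1, m[3]=2, m[4]=4.
m[5] = max(1×4, 2×3, 3×2, 4×1) = 6
m[6] = max(1×6, 2×4, 3×3, 4×2, 5×1) = 9
m[7] = max(1×9, 2×6, 3×4, 4×3, 5×2, 6×1) = 12
m[8] = max(1×12, 2×9, 3×6, …, 6×2, 7×1) = 18
m[9] = max(1×18, 2×12, 3×9, …, 7×2, 8×1) = 27
m[10] = max(1×27, 2×18, 3×12, …, 8×2, 9×1) = 36
One optimal split: 3 + 3 + 2 + 2; product 3×3×2×2 = 36.

36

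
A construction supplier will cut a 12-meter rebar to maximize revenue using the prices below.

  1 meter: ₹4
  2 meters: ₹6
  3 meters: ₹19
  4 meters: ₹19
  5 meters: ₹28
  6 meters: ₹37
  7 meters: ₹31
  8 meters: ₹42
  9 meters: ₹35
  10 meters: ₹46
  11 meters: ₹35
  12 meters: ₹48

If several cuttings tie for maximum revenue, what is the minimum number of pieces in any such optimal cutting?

4

Let r[k] be the best obtainable value from length k. For each k, try every first piece i and keep the best of price[i] + r[k−i].
r[1] = 4
r[2] = 8  (first piece 1, then r[1]=4)
r[3] = 19
r[4] = 23  (first piece 1, then r[3]=19)
r[5] = 28
r[6] = 38  (first piece 3, then r[3]=19)
r[7] = 42  (first piece 1, then r[6]=38)
r[8] = 47  (first piece 3, then r[5]=28)
r[9] = 57  (first piece 3, then r[6]=38)
r[10] = 61  (first piece 1, then r[9]=57)
r[11] = 66  (first piece 3, then r[8]=47)
r[12] = 76  (first piece 3, then r[9]=57)
Maximum revenue is ₹76.
Now minimize piece count subject to staying optimal: for each k, pieces[k] = 1 + min over i with p[i]+r[k−i]=r[k] of pieces[k−i].
pieces[9] = 3
pieces[10] = 4
pieces[11] = 3
pieces[12] = 4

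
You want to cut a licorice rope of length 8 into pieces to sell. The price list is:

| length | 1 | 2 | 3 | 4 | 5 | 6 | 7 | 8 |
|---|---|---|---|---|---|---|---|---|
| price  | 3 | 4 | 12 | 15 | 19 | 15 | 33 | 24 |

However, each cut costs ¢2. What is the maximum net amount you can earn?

34

Let r[k] be the best obtainable value from length k. For each k, try every first piece i and keep the best of price[i] + r[k−i] minus the 2 cut fee when i<k.
r[1] = 3
r[2] = max(3+3-2, 4+0) = 4
r[3] = max(3+4-2, 4+3-2, 12+0) = 12
r[4] = max(3+12-2, 4+4-2, 12+3-2, 15+0) = 15
r[5] = max(3+15-2, 4+12-2, 12+4-2, 15+3-2, 19+0) = 19
r[6] = max(3+19-2, 4+15-2, 12+12-2, 15+4-2, 19+3-2, 15+0) = 22
r[7] = max(3+22-2, 4+19-2, 12+15-2, …, 15+3-2, 33+0) = 33
r[8] = max(3+33-2, 4+22-2, 12+19-2, …, 33+3-2, 24+0) = 34
One optimal plan: pieces 7 + 1 (1 cut) → ¢36 − ¢2 = ¢34.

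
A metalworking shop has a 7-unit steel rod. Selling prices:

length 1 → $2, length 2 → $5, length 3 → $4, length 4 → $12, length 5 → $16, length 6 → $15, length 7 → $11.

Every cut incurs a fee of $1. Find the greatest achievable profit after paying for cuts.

Let net[k] be the best obtainable value from length k. For each k, try every first piece i and keep the best of price[i] + net[k−i] minus the 1 cut fee when i<k.
net[1] = 2
net[2] = 5
net[3] = 6  (first piece 1, then net[2]=5)
net[4] = 12
net[5] = 16
net[6] = 17  (first piece 1, then net[5]=16)
net[7] = 20  (first piece 2, then net[5]=16)
One optimal plan: pieces 5 + 2 (1 cut) → $21 − $1 = $20.

20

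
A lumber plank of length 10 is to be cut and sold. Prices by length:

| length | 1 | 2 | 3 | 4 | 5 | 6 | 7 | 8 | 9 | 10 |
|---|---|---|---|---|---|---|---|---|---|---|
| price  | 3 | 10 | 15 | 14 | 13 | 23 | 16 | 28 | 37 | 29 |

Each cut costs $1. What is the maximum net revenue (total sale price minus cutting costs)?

47

Build net[k] bottom-up: net[k] = max over allowed piece i of (p[i] + net[k−i]) − 1 per cut.
net[1] = 3
net[2] = max(3+3-1, 10+0) = 10
net[3] = max(3+10-1, 10+3-1, 15+0) = 15
net[4] = max(3+15-1, 10+10-1, 15+3-1, 14+0) = 19
net[5] = max(3+19-1, 10+15-1, 15+10-1, 14+3-1, 13+0) = 24
net[6] = max(3+24-1, 10+19-1, 15+15-1, 14+10-1, 13+3-1, 23+0) = 29
net[7] = max(3+29-1, 10+24-1, 15+19-1, …, 23+3-1, 16+0) = 33
net[8] = max(3+33-1, 10+29-1, 15+24-1, …, 16+3-1, 28+0) = 38
net[9] = max(3+38-1, 10+33-1, 15+29-1, …, 28+3-1, 37+0) = 43
net[10] = max(3+43-1, 10+38-1, 15+33-1, …, 37+3-1, 29+0) = 47
One optimal plan: pieces 3 + 3 + 2 + 2 (3 cuts) → $50 − $3 = $47.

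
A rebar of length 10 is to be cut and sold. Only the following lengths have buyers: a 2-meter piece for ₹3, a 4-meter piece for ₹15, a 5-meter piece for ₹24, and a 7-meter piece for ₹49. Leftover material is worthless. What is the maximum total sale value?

Consider every possible first cut. r[k] is the best of p[i]+r[k−i] over all sellable i≤k.
r[1] = 0
r[2] = 3
r[3] = 3
r[4] = 15
r[5] = 24
r[6] = 24
r[7] = 49
r[8] = 49
r[9] = 52  (first piece 2, then r[7]=49)
r[10] = 52
One optimal cutting: pieces 7 + 2 with 1 meter of scrap → ₹52.

52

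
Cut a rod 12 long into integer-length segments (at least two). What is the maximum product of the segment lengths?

81

Fill P[k] for k=2..12: at each k try every first piece i and multiply by the better of (k−i) uncut or P[k−i].
P[2] = 1×max(1,0) = 1×1 = 1
P[3] = 1×max(2,1) = 1×2 = 2
P[4] = 2×max(2,1) = 2×2 = 4
P[5] = 2×max(3,2) = 2×3 = 6
P[6] = 3×max(3,2) = 3×3 = 9
P[7] = 2×max(5,6) = 2×6 = 12
P[8] = 2×max(6,9) = 2×9 = 18
P[9] = 3×max(6,9) = 3×9 = 27
P[10] = 2×max(8,18) = 2×18 = 36
P[11] = 2×max(9,27) = 2×27 = 54
P[12] = 3×max(9,27) = 3×27 = 81
One optimal split: 3 + 3 + 3 + 3; product 3×3×3×3 = 81.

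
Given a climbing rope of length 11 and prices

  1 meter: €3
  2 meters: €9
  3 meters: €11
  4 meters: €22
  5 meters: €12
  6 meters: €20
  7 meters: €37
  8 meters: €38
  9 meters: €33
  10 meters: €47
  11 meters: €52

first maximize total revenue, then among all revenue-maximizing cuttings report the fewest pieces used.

2

Let r[k] be the best obtainable value from length k. For each k, try every first piece i and keep the best of price[i] + r[k−i].
r[1] = 3
r[2] = max(3+3, 9+0) = 9
r[3] = max(3+9, 9+3, 11+0) = 12
r[4] = max(3+12, 9+9, 11+3, 22+0) = 22
r[5] = max(3+22, 9+12, 11+9, 22+3, 12+0) = 25
r[6] = max(3+25, 9+22, 11+12, 22+9, 12+3, 20+0) = 31
r[7] = max(3+31, 9+25, 11+22, …, 20+3, 37+0) = 37
r[8] = max(3+37, 9+31, 11+25, …, 37+3, 38+0) = 44
r[9] = max(3+44, 9+37, 11+31, …, 38+3, 33+0) = 47
r[10] = max(3+47, 9+44, 11+37, …, 33+3, 47+0) = 53
r[11] = max(3+53, 9+47, 11+44, …, 47+3, 52+0) = 59
Maximum revenue is €59.
Now minimize piece count subject to staying optimal: for each k, pieces[k] = 1 + min over i with p[i]+r[k−i]=r[k] of pieces[k−i].
pieces[8] = 2
pieces[9] = 3
pieces[10] = 3
pieces[11] = 2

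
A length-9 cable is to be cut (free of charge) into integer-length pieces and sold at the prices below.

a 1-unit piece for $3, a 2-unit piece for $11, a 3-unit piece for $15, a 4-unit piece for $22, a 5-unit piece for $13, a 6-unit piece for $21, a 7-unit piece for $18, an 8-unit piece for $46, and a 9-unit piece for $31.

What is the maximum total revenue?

49

Build R[k] bottom-up: R[k] = max over allowed piece i of (p[i] + R[k−i]).
R[1] = 3
R[2] = max(3+3, 11+0) = 11
R[3] = max(3+11, 11+3, 15+0) = 15
R[4] = max(3+15, 11+11, 15+3, 22+0) = 22
R[5] = max(3+22, 11+15, 15+11, 22+3, 13+0) = 26
R[6] = max(3+26, 11+22, 15+15, 22+11, 13+3, 21+0) = 33
R[7] = max(3+33, 11+26, 15+22, …, 21+3, 18+0) = 37
R[8] = max(3+37, 11+33, 15+26, …, 18+3, 46+0) = 46
R[9] = max(3+46, 11+37, 15+33, …, 46+3, 31+0) = 49
One optimal cutting: 8 + 1 → $46 + $3 = $49.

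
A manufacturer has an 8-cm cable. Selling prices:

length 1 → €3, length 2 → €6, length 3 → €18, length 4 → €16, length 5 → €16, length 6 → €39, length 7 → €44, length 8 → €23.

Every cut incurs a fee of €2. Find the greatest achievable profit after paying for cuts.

Let v[k] be the best obtainable value from length k. For each k, try every first piece i and keep the best of price[i] + v[k−i] minus the 2 cut fee when i<k.
v[1] = 3
v[2] = max(3+3-2, 6+0) = 6
v[3] = max(3+6-2, 6+3-2, 18+0) = 18
v[4] = max(3+18-2, 6+6-2, 18+3-2, 16+0) = 19
v[5] = max(3+19-2, 6+18-2, 18+6-2, 16+3-2, 16+0) = 22
v[6] = max(3+22-2, 6+19-2, 18+18-2, 16+6-2, 16+3-2, 39+0) = 39
v[7] = max(3+39-2, 6+22-2, 18+19-2, …, 39+3-2, 44+0) = 44
v[8] = max(3+44-2, 6+39-2, 18+22-2, …, 44+3-2, 23+0) = 45
One optimal plan: pieces 7 + 1 (1 cut) → €47 − €2 = €45.

45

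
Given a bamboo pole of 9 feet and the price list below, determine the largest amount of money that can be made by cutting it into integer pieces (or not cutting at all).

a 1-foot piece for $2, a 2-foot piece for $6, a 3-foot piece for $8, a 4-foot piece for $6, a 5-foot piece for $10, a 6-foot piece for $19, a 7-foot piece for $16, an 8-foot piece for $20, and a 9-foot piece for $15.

27

Build v[k] bottom-up: v[k] = max over allowed piece i of (p[i] + v[k−i]).
v[1] = 2
v[2] = max(2+2, 6+0) = 6
v[3] = max(2+6, 6+2, 8+0) = 8
v[4] = max(2+8, 6+6, 8+2, 6+0) = 12
v[5] = max(2+12, 6+8, 8+6, 6+2, 10+0) = 14
v[6] = max(2+14, 6+12, 8+8, 6+6, 10+2, 19+0) = 19
v[7] = max(2+19, 6+14, 8+12, …, 19+2, 16+0) = 21
v[8] = max(2+21, 6+19, 8+14, …, 16+2, 20+0) = 25
v[9] = max(2+25, 6+21, 8+19, …, 20+2, 15+0) = 27
One optimal cutting: 6 + 2 + 1 → $19 + $6 + $2 = $27.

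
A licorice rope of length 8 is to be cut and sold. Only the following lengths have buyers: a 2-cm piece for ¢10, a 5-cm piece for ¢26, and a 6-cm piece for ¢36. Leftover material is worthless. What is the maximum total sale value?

Build r[k] bottom-up: r[k] = max over allowed piece i of (p[i] + r[k−i]).
r[1] = 0
r[2] = 10
r[3] = 10
r[4] = 20  (first piece 2, then r[2]=10)
r[5] = 26
r[6] = 36
r[7] = 36
r[8] = 46  (first piece 2, then r[6]=36)
One optimal cutting: 6 + 2 → ¢46.

46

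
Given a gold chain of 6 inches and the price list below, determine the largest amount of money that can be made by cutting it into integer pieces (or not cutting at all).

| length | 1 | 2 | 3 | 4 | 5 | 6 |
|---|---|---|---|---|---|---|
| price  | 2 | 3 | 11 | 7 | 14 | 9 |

Let v[k] be the best obtainable value from length k. For each k, try every first piece i and keep the best of price[i] + v[k−i].
v[1] = 2
v[2] = max(2+2, 3+0) = 4
v[3] = max(2+4, 3+2, 11+0) = 11
v[4] = max(2+11, 3+4, 11+2, 7+0) = 13
v[5] = max(2+13, 3+11, 11+4, 7+2, 14+0) = 15
v[6] = max(2+15, 3+13, 11+11, 7+4, 14+2, 9+0) = 22
One optimal cutting: 3 + 3 → $11 + $11 = $22.

22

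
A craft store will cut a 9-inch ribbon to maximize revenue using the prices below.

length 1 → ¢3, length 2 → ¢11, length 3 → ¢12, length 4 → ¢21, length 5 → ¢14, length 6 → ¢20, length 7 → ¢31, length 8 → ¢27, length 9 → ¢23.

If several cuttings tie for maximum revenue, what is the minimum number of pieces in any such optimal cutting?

Consider every possible first cut. r[k] is the best of p[i]+r[k−i] over all sellable i≤k.
r[1] = 3
r[2] = 11
r[3] = 14  (first piece 1, then r[2]=11)
r[4] = 22  (first piece 2, then r[2]=11)
r[5] = 25  (first piece 1, then r[4]=22)
r[6] = 33  (first piece 2, then r[4]=22)
r[7] = 36  (first piece 1, then r[6]=33)
r[8] = 44  (first piece 2, then r[6]=33)
r[9] = 47  (first piece 1, then r[8]=44)
Maximum revenue is ¢47.
Now minimize piece count subject to staying optimal: for each k, pieces[k] = 1 + min over i with p[i]+r[k−i]=r[k] of pieces[k−i].
pieces[6] = 3
pieces[7] = 4
pieces[8] = 4
pieces[9] = 5

5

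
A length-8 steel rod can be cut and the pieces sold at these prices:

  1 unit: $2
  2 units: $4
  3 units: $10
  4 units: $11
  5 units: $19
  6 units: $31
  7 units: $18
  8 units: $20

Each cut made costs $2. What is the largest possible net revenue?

Let net[k] be the best obtainable value from length k. For each k, try every first piece i and keep the best of price[i] + net[k−i] minus the 2 cut fee when i<k.
net[1] = 2
net[2] = max(2+2-2, 4+0) = 4
net[3] = max(2+4-2, 4+2-2, 10+0) = 10
net[4] = max(2+10-2, 4+4-2, 10+2-2, 11+0) = 11
net[5] = max(2+11-2, 4+10-2, 10+4-2, 11+2-2, 19+0) = 19
net[6] = max(2+19-2, 4+11-2, 10+10-2, 11+4-2, 19+2-2, 31+0) = 31
net[7] = max(2+31-2, 4+19-2, 10+11-2, …, 31+2-2, 18+0) = 31
net[8] = max(2+31-2, 4+31-2, 10+19-2, …, 18+2-2, 20+0) = 33
One optimal plan: pieces 6 + 2 (1 cut) → $35 − $2 = $33.

33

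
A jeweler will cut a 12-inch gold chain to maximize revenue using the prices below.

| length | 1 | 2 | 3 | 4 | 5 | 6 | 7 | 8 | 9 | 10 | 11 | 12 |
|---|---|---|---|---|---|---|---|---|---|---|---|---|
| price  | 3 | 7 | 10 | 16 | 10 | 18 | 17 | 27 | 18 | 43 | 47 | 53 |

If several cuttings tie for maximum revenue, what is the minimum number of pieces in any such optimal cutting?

1

Build r[k] bottom-up: r[k] = max over allowed piece i of (p[i] + r[k−i]).
r[1] = 3
r[2] = max(3+3, 7+0) = 7
r[3] = max(3+7, 7+3, 10+0) = 10
r[4] = max(3+10, 7+7, 10+3, 16+0) = 16
r[5] = max(3+16, 7+10, 10+7, 16+3, 10+0) = 19
r[6] = max(3+19, 7+16, 10+10, 16+7, 10+3, 18+0) = 23
r[7] = max(3+23, 7+19, 10+16, …, 18+3, 17+0) = 26
r[8] = max(3+26, 7+23, 10+19, …, 17+3, 27+0) = 32
r[9] = max(3+32, 7+26, 10+23, …, 27+3, 18+0) = 35
r[10] = max(3+35, 7+32, 10+26, …, 18+3, 43+0) = 43
r[11] = max(3+43, 7+35, 10+32, …, 43+3, 47+0) = 47
r[12] = max(3+47, 7+43, 10+35, …, 47+3, 53+0) = 53
Maximum revenue is $53.
Now minimize piece count subject to staying optimal: for each k, pieces[k] = 1 + min over i with p[i]+r[k−i]=r[k] of pieces[k−i].
pieces[9] = 3
pieces[10] = 1
pieces[11] = 1
pieces[12] = 1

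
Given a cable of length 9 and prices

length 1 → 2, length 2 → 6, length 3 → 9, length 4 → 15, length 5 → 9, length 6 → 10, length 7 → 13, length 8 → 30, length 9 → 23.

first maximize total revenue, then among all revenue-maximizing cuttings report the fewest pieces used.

2

Consider every possible first cut. r[k] is the best of p[i]+r[k−i] over all sellable i≤k.
r[1] = 2
r[2] = 6
r[3] = 9
r[4] = 15
r[5] = 17  (first piece 1, then r[4]=15)
r[6] = 21  (first piece 2, then r[4]=15)
r[7] = 24  (first piece 3, then r[4]=15)
r[8] = 30  (first piece 4, then r[4]=15)
r[9] = 32  (first piece 1, then r[8]=30)
Maximum revenue is 32.
Now minimize piece count subject to staying optimal: for each k, pieces[k] = 1 + min over i with p[i]+r[k−i]=r[k] of pieces[k−i].
pieces[6] = 2
pieces[7] = 2
pieces[8] = 1
pieces[9] = 2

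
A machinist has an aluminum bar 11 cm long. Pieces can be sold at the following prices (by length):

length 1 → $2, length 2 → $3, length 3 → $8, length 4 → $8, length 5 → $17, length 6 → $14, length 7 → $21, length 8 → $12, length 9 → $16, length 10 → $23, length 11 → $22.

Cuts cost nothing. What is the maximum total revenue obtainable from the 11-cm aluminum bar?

36

Build R[k] bottom-up: R[k] = max over allowed piece i of (p[i] + R[k−i]).
R[1] = 2
R[2] = max(2+2, 3+0) = 4
R[3] = max(2+4, 3+2, 8+0) = 8
R[4] = max(2+8, 3+4, 8+2, 8+0) = 10
R[5] = max(2+10, 3+8, 8+4, 8+2, 17+0) = 17
R[6] = max(2+17, 3+10, 8+8, 8+4, 17+2, 14+0) = 19
R[7] = max(2+19, 3+17, 8+10, …, 14+2, 21+0) = 21
R[8] = max(2+21, 3+19, 8+17, …, 21+2, 12+0) = 25
R[9] = max(2+25, 3+21, 8+19, …, 12+2, 16+0) = 27
R[10] = max(2+27, 3+25, 8+21, …, 16+2, 23+0) = 34
R[11] = max(2+34, 3+27, 8+25, …, 23+2, 22+0) = 36
One optimal cutting: 5 + 5 + 1 → $17 + $17 + $2 = $36.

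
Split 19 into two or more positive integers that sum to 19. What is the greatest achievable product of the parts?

972

Let prod[k] be the best product for length k (with at least one cut). For each first piece i, the rest contributes max(k−i, prod[k−i]).
prod[2] = 1·max(1,0) = 1·1 = 1
prod[3] = max(1·2, 2·1) = 2
prod[4] = max(1·3, 2·2, 3·1) = 4
prod[5] = max(1·4, 2·3, 3·2, 4·1) = 6
prod[6] = max(1·6, 2·4, 3·3, 4·2, 5·1) = 9
prod[7] = max(1·9, 2·6, 3·4, 4·3, 5·2, 6·1) = 12
prod[8] = max(1·12, 2·9, 3·6, …, 6·2, 7·1) = 18
prod[9] = max(1·18, 2·12, 3·9, …, 7·2, 8·1) = 27
prod[10] = max(1·27, 2·18, 3·12, …, 8·2, 9·1) = 36
prod[11] = max(1·36, 2·27, 3·18, …, 9·2, 10·1) = 54
prod[12] = max(1·54, 2·36, 3·27, …, 10·2, 11·1) = 81
prod[13] = max(1·81, 2·54, 3·36, …, 11·2, 12·1) = 108
prod[14] = max(1·108, 2·81, 3·54, …, 12·2, 13·1) = 162
prod[15] = max(1·162, 2·108, 3·81, …, 13·2, 14·1) = 243
prod[16] = max(1·243, 2·162, 3·108, …, 14·2, 15·1) = 324
prod[17] = max(1·324, 2·243, 3·162, …, 15·2, 16·1) = 486
prod[18] = max(1·486, 2·324, 3·243, …, 16·2, 17·1) = 729
prod[19] = max(1·729, 2·486, 3·324, …, 17·2, 18·1) = 972
One optimal split: 3 + 3 + 3 + 3 + 3 + 2 + 2; product 3·3·3·3·3·2·2 = 972.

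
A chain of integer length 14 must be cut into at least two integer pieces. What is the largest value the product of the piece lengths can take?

Define P[k] = max over 1≤i<k of i · max(k−i, P[k−i]); the inner max lets the remainder stay uncut if that's better.
Small cases: P[2]=1, P[3]=2, P[4]=4, P[5]=6, P[6]=9, P[7]=12, P[8]=18.
P[9] = max(1·18, 2·12, 3·9, …, 7·2, 8·1) = 27
P[10] = max(1·27, 2·18, 3·12, …, 8·2, 9·1) = 36
P[11] = max(1·36, 2·27, 3·18, …, 9·2, 10·1) = 54
P[12] = max(1·54, 2·36, 3·27, …, 10·2, 11·1) = 81
P[13] = max(1·81, 2·54, 3·36, …, 11·2, 12·1) = 108
P[14] = max(1·108, 2·81, 3·54, …, 12·2, 13·1) = 162
One optimal split: 3 + 3 + 3 + 3 + 2; product 3·3·3·3·2 = 162.

162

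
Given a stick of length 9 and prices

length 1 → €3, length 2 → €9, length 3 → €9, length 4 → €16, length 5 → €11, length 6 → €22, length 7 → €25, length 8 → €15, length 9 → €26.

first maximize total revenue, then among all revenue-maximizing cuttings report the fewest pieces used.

Consider every possible first cut. r[k] is the best of p[i]+r[k−i] over all sellable i≤k.
r[1] = 3
r[2] = 9
r[3] = 12  (first piece 1, then r[2]=9)
r[4] = 18  (first piece 2, then r[2]=9)
r[5] = 21  (first piece 1, then r[4]=18)
r[6] = 27  (first piece 2, then r[4]=18)
r[7] = 30  (first piece 1, then r[6]=27)
r[8] = 36  (first piece 2, then r[6]=27)
r[9] = 39  (first piece 1, then r[8]=36)
Maximum revenue is €39.
Now minimize piece count subject to staying optimal: for each k, pieces[k] = 1 + min over i with p[i]+r[k−i]=r[k] of pieces[k−i].
pieces[6] = 3
pieces[7] = 4
pieces[8] = 4
pieces[9] = 5

5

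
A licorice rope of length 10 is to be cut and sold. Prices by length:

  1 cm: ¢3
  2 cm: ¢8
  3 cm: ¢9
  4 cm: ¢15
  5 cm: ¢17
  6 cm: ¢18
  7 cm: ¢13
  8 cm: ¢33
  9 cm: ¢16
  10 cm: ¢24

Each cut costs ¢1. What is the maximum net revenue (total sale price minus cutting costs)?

Build r[k] bottom-up: r[k] = max over allowed piece i of (p[i] + r[k−i]) − 1 per cut.
r[1] = 3
r[2] = max(3+3-1, 8+0) = 8
r[3] = max(3+8-1, 8+3-1, 9+0) = 10
r[4] = max(3+10-1, 8+8-1, 9+3-1, 15+0) = 15
r[5] = max(3+15-1, 8+10-1, 9+8-1, 15+3-1, 17+0) = 17
r[6] = max(3+17-1, 8+15-1, 9+10-1, 15+8-1, 17+3-1, 18+0) = 22
r[7] = max(3+22-1, 8+17-1, 9+15-1, …, 18+3-1, 13+0) = 24
r[8] = max(3+24-1, 8+22-1, 9+17-1, …, 13+3-1, 33+0) = 33
r[9] = max(3+33-1, 8+24-1, 9+22-1, …, 33+3-1, 16+0) = 35
r[10] = max(3+35-1, 8+33-1, 9+24-1, …, 16+3-1, 24+0) = 40
One optimal plan: pieces 8 + 2 (1 cut) → ¢41 − ¢1 = ¢40.

40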